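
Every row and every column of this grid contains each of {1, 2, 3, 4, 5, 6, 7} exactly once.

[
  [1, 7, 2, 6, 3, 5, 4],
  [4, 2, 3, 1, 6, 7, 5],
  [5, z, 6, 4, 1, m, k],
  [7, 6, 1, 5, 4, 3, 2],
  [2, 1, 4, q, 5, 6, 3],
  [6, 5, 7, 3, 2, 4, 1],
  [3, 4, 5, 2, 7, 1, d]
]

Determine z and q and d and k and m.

At (row 3, col 2): column 2 already has {1, 2, 4, 5, 6, 7}, so the value is 3.
Cell (5,4): row 5 already has {1, 2, 3, 4, 5, 6} → 7.
At (row 7, col 7): row 7 already has {1, 2, 3, 4, 5, 7}, so the value is 6.
For row 3, column 7: column 7 already has {1, 2, 3, 4, 5, 6}; that leaves 7.
For row 3, column 6: row 3 already has {1, 3, 4, 5, 6, 7}; that leaves 2.

z = 3, q = 7, d = 6, k = 7, m = 2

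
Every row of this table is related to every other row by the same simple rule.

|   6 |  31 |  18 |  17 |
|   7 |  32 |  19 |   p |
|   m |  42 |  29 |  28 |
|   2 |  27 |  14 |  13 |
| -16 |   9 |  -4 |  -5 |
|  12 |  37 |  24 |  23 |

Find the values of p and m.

The difference between any two rows is the same in every column — this is an addition table with the headers hidden.
Row 2 minus row 1 is 19 − 18 = 1, so its entry in column 4 is 17 + 1 = 18.
Row 3 minus row 1 is 29 − 18 = 11, so its entry in column 1 is 6 + 11 = 17.

p = 18, m = 17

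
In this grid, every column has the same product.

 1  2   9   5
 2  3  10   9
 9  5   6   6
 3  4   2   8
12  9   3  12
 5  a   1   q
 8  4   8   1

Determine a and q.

Columns 1 and 3 each multiply to 25920, so every column has product 25920.
Column 2: 2×3×5×4×9×4 = 4320, so the missing entry is 25920 ÷ 4320 = 6.
Column 4: 5×9×6×8×12×1 = 25920, so the missing entry is 25920 ÷ 25920 = 1.

a = 6, q = 1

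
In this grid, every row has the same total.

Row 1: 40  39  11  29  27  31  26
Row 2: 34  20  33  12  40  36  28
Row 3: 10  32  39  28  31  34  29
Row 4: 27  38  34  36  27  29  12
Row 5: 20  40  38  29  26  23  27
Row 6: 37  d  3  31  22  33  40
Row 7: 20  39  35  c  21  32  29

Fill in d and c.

d = 37, c = 27

Rows 2 and 4 both add up to 203, so every row sums to 203.
Row 6: 37 + 3 + 31 + 22 + 33 + 40 = 166, so the missing entry is 203 − 166 = 37.
Row 7: 20 + 39 + 35 + 21 + 32 + 29 = 176, so the missing entry is 203 − 176 = 27.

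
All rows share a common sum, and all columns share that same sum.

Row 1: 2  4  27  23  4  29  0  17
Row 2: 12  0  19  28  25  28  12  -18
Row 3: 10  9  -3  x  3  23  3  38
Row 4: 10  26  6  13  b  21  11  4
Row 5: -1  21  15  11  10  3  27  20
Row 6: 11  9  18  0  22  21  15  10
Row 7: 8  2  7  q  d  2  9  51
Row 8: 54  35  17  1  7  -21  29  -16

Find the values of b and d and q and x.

b = 15, d = 20, q = 7, x = 23

Rows 1 and 2 both sum to 106, so that's the common total.
Row 3 has 10 + 9 − 3 + 3 + 23 + 3 + 38 = 83; the blank must be 106 − 83 = 23.
Column 4 has 23 + 28 + 23 + 13 + 11 + 0 + 1 = 99; the blank must be 106 − 99 = 7.
Row 7 has 8 + 2 + 7 + 7 + 2 + 9 + 51 = 86; the blank must be 106 − 86 = 20.
Row 4 has 10 + 26 + 6 + 13 + 21 + 11 + 4 = 91; the blank must be 106 − 91 = 15.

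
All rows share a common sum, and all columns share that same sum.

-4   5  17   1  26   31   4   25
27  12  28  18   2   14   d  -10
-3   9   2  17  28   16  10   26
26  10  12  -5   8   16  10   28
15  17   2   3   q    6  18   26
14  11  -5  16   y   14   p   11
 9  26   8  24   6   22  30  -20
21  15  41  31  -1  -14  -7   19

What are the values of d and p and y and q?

d = 14, p = 26, y = 18, q = 18

Rows 1 and 3 both sum to 105, so that's the common total.
Row 5: 15 + 17 + 2 + 3 + 6 + 18 + 26 = 87, so its missing entry is 105 − 87 = 18.
Row 2: 27 + 12 + 28 + 18 + 2 + 14 − 10 = 91, so its missing entry is 105 − 91 = 14.
Column 5: 26 + 2 + 28 + 8 + 18 + 6 − 1 = 87, so its missing entry is 105 − 87 = 18.
Row 6: 14 + 11 − 5 + 16 + 18 + 14 + 11 = 79, so its missing entry is 105 − 79 = 26.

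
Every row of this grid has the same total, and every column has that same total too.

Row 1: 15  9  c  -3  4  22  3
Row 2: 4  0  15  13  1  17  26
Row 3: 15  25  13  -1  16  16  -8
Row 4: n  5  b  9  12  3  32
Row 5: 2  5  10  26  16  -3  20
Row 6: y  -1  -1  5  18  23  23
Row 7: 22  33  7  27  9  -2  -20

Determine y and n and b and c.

y = 9, n = 9, b = 6, c = 26

Rows 2 and 3 both sum to 76, so that's the common total.
Row 1: 15 + 9 − 3 + 4 + 22 + 3 = 50, so its missing entry is 76 − 50 = 26.
Column 3: 26 + 15 + 13 + 10 − 1 + 7 = 70, so its missing entry is 76 − 70 = 6.
Row 6: -1 − 1 + 5 + 18 + 23 + 23 = 67, so its missing entry is 76 − 67 = 9.
Row 4: 5 + 6 + 9 + 12 + 3 + 32 = 67, so its missing entry is 76 − 67 = 9.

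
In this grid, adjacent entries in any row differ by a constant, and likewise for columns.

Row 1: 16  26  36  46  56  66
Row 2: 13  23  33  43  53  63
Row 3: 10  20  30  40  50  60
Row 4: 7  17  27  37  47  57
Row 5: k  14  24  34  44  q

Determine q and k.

q = 54, k = 4

Along each row the entries change by 10 per step; down each column they change by -3.
Row 5: from 14 at column 2, stepping by 10 to column 6 gives 54.
Row 5: from 14 at column 2, stepping by 10 to column 1 gives 4.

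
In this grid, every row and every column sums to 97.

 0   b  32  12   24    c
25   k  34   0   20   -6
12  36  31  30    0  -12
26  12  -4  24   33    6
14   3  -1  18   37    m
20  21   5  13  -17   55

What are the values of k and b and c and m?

The known cells in row 2 total 73, leaving 97 − 73 = 24 for the blank.
The known cells in column 2 total 96, leaving 97 − 96 = 1 for the blank.
The known cells in row 5 total 71, leaving 97 − 71 = 26 for the blank.
The known cells in row 1 total 69, leaving 97 − 69 = 28 for the blank.

k = 24, b = 1, c = 28, m = 26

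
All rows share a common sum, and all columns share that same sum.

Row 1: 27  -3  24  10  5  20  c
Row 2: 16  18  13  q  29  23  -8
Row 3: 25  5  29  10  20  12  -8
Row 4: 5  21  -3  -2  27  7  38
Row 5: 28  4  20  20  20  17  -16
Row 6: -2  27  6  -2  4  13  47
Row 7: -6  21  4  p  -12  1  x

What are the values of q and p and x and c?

Rows 3 and 4 both sum to 93, so that's the common total.
Row 2: 16 + 18 + 13 + 29 + 23 − 8 = 91, so its missing entry is 93 − 91 = 2.
Column 4: 10 + 2 + 10 − 2 + 20 − 2 = 38, so its missing entry is 93 − 38 = 55.
Row 7: -6 + 21 + 4 + 55 − 12 + 1 = 63, so its missing entry is 93 − 63 = 30.
Row 1: 27 − 3 + 24 + 10 + 5 + 20 = 83, so its missing entry is 93 − 83 = 10.

q = 2, p = 55, x = 30, c = 10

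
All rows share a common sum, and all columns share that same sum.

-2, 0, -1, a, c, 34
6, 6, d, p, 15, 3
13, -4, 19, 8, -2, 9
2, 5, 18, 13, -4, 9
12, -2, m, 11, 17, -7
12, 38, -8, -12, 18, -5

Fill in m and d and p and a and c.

m = 12, d = 3, p = 10, a = 13, c = -1

Rows 3 and 4 both sum to 43, so that's the common total.
Column 5: 15 − 2 − 4 + 17 + 18 = 44, so its missing entry is 43 − 44 = -1.
Row 1: -2 + 0 − 1 − 1 + 34 = 30, so its missing entry is 43 − 30 = 13.
Row 5: 12 − 2 + 11 + 17 − 7 = 31, so its missing entry is 43 − 31 = 12.
Column 3: -1 + 19 + 18 + 12 − 8 = 40, so its missing entry is 43 − 40 = 3.
Row 2: 6 + 6 + 3 + 15 + 3 = 33, so its missing entry is 43 − 33 = 10.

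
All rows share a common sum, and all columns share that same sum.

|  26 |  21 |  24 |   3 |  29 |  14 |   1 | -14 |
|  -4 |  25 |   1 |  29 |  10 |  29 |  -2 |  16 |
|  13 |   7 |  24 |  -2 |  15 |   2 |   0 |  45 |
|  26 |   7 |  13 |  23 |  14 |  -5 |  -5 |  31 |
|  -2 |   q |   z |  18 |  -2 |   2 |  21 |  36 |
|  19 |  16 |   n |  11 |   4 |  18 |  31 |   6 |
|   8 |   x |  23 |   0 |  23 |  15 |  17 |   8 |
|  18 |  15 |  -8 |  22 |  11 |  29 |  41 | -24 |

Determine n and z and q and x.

n = -1, z = 28, q = 3, x = 10

Rows 1 and 2 both sum to 104, so that's the common total.
The known cells in row 7 total 94, leaving 104 − 94 = 10 for the blank.
The known cells in column 2 total 101, leaving 104 − 101 = 3 for the blank.
The known cells in row 5 total 76, leaving 104 − 76 = 28 for the blank.
The known cells in row 6 total 105, leaving 104 − 105 = -1 for the blank.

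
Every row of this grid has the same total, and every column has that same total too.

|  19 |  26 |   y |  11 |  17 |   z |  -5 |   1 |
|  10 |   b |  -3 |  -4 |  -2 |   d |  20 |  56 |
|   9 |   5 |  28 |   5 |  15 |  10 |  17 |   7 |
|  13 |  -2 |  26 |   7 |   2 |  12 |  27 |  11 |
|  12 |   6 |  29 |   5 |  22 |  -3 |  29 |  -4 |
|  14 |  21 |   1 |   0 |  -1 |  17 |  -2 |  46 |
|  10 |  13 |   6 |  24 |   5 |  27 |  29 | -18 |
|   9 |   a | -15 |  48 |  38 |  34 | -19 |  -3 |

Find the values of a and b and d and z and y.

a = 4, b = 23, d = -4, z = 3, y = 24

Rows 3 and 4 both sum to 96, so that's the common total.
Row 8 has 9 − 15 + 48 + 38 + 34 − 19 − 3 = 92; the blank must be 96 − 92 = 4.
Column 2 has 26 + 5 − 2 + 6 + 21 + 13 + 4 = 73; the blank must be 96 − 73 = 23.
Row 2 has 10 + 23 − 3 − 4 − 2 + 20 + 56 = 100; the blank must be 96 − 100 = -4.
Column 3 has -3 + 28 + 26 + 29 + 1 + 6 − 15 = 72; the blank must be 96 − 72 = 24.
Row 1 has 19 + 26 + 24 + 11 + 17 − 5 + 1 = 93; the blank must be 96 − 93 = 3.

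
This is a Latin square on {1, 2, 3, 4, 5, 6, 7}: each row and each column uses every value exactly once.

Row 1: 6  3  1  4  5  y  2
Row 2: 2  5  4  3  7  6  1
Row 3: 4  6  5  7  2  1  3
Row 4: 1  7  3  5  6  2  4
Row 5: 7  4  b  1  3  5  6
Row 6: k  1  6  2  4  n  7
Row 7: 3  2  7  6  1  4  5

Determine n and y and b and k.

n = 3, y = 7, b = 2, k = 5

At (row 6, col 1): column 1 already has {1, 2, 3, 4, 6, 7}, so the value is 5.
At (row 6, col 6): row 6 already has {1, 2, 4, 5, 6, 7}, so the value is 3.
Cell (5,3): row 5 already has {1, 3, 4, 5, 6, 7} → 2.
For row 1, column 6: row 1 already has {1, 2, 3, 4, 5, 6}; that leaves 7.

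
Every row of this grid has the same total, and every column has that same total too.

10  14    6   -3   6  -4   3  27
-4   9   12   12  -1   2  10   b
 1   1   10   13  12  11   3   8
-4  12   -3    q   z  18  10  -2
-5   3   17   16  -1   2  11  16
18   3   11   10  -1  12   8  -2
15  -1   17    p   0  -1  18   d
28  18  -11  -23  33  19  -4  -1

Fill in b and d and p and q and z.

Rows 1 and 3 both sum to 59, so that's the common total.
Column 5: 6 − 1 + 12 − 1 − 1 + 0 + 33 = 48, so its missing entry is 59 − 48 = 11.
Row 2: -4 + 9 + 12 + 12 − 1 + 2 + 10 = 40, so its missing entry is 59 − 40 = 19.
Column 8: 27 + 19 + 8 − 2 + 16 − 2 − 1 = 65, so its missing entry is 59 − 65 = -6.
Row 4: -4 + 12 − 3 + 11 + 18 + 10 − 2 = 42, so its missing entry is 59 − 42 = 17.
Row 7: 15 − 1 + 17 + 0 − 1 + 18 − 6 = 42, so its missing entry is 59 − 42 = 17.

b = 19, d = -6, p = 17, q = 17, z = 11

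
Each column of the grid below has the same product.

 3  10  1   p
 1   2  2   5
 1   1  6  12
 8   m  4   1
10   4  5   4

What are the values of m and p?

Columns 1 and 3 each multiply to 240, so every column has product 240.
Column 2: 10×2×1×4 = 80, so the missing entry is 240 ÷ 80 = 3.
Column 4: 5×12×1×4 = 240, so the missing entry is 240 ÷ 240 = 1.

m = 3, p = 1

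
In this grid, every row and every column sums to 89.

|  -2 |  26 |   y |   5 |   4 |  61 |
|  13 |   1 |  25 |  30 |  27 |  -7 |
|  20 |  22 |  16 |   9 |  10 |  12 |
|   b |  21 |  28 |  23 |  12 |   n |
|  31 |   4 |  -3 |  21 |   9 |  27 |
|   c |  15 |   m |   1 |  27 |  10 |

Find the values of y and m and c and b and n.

The known cells in row 1 total 94, leaving 89 − 94 = -5 for the blank.
The known cells in column 6 total 103, leaving 89 − 103 = -14 for the blank.
The known cells in row 4 total 70, leaving 89 − 70 = 19 for the blank.
The known cells in column 1 total 81, leaving 89 − 81 = 8 for the blank.
The known cells in row 6 total 61, leaving 89 − 61 = 28 for the blank.

y = -5, m = 28, c = 8, b = 19, n = -14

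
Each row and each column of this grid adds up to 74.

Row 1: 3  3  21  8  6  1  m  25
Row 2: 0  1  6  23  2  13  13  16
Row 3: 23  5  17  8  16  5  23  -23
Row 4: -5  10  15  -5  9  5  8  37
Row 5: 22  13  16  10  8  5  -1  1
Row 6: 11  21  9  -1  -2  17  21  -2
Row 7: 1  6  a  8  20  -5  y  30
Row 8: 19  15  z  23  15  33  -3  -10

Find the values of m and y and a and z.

m = 7, y = 6, a = 8, z = -18

The known cells in row 8 total 92, leaving 74 − 92 = -18 for the blank.
The known cells in column 3 total 66, leaving 74 − 66 = 8 for the blank.
The known cells in row 7 total 68, leaving 74 − 68 = 6 for the blank.
The known cells in row 1 total 67, leaving 74 − 67 = 7 for the blank.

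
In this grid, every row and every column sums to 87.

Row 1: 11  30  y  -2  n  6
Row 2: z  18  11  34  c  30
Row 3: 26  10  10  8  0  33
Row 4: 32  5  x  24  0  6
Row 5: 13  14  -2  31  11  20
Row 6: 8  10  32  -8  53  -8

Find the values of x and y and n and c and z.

Column 1 has 11 + 26 + 32 + 13 + 8 = 90; the blank must be 87 − 90 = -3.
Row 2 has -3 + 18 + 11 + 34 + 30 = 90; the blank must be 87 − 90 = -3.
Column 5 has -3 + 0 + 0 + 11 + 53 = 61; the blank must be 87 − 61 = 26.
Row 1 has 11 + 30 − 2 + 26 + 6 = 71; the blank must be 87 − 71 = 16.
Row 4 has 32 + 5 + 24 + 0 + 6 = 67; the blank must be 87 − 67 = 20.

x = 20, y = 16, n = 26, c = -3, z = -3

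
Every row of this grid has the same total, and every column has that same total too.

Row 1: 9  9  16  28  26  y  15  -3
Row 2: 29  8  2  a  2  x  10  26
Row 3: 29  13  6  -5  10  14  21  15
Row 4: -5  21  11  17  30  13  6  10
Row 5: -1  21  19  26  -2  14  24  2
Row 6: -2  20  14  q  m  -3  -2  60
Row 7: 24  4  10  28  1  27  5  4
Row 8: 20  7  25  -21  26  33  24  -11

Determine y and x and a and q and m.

Rows 3 and 4 both sum to 103, so that's the common total.
Column 5: 26 + 2 + 10 + 30 − 2 + 1 + 26 = 93, so its missing entry is 103 − 93 = 10.
Row 1: 9 + 9 + 16 + 28 + 26 + 15 − 3 = 100, so its missing entry is 103 − 100 = 3.
Column 6: 3 + 14 + 13 + 14 − 3 + 27 + 33 = 101, so its missing entry is 103 − 101 = 2.
Row 6: -2 + 20 + 14 + 10 − 3 − 2 + 60 = 97, so its missing entry is 103 − 97 = 6.
Row 2: 29 + 8 + 2 + 2 + 2 + 10 + 26 = 79, so its missing entry is 103 − 79 = 24.

y = 3, x = 2, a = 24, q = 6, m = 10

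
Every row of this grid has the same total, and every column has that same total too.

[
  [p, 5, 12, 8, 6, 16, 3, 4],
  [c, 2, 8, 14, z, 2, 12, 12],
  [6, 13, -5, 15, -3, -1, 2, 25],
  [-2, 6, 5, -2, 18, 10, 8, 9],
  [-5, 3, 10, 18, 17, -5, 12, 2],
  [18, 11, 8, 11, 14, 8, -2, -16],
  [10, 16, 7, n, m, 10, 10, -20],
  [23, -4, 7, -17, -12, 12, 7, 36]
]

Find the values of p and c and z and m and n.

p = -2, c = 4, z = -2, m = 14, n = 5

Rows 3 and 4 both sum to 52, so that's the common total.
Row 1 has 5 + 12 + 8 + 6 + 16 + 3 + 4 = 54; the blank must be 52 − 54 = -2.
Column 1 has -2 + 6 − 2 − 5 + 18 + 10 + 23 = 48; the blank must be 52 − 48 = 4.
Row 2 has 4 + 2 + 8 + 14 + 2 + 12 + 12 = 54; the blank must be 52 − 54 = -2.
Column 5 has 6 − 2 − 3 + 18 + 17 + 14 − 12 = 38; the blank must be 52 − 38 = 14.
Row 7 has 10 + 16 + 7 + 14 + 10 + 10 − 20 = 47; the blank must be 52 − 47 = 5.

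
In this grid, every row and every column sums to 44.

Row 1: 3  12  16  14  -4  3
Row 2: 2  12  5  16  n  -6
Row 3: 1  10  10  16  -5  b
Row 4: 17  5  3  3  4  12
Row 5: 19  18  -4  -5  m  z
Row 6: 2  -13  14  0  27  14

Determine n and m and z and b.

n = 15, m = 7, z = 9, b = 12

The known cells in row 3 total 32, leaving 44 − 32 = 12 for the blank.
The known cells in column 6 total 35, leaving 44 − 35 = 9 for the blank.
The known cells in row 5 total 37, leaving 44 − 37 = 7 for the blank.
The known cells in row 2 total 29, leaving 44 − 29 = 15 for the blank.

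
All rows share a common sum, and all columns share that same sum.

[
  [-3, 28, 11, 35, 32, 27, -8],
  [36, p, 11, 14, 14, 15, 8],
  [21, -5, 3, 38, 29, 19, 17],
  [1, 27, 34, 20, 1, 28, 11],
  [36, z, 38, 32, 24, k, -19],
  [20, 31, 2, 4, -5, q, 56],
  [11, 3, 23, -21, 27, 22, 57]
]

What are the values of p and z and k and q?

p = 24, z = 14, k = -3, q = 14

Rows 1 and 3 both sum to 122, so that's the common total.
Row 2: 36 + 11 + 14 + 14 + 15 + 8 = 98, so its missing entry is 122 − 98 = 24.
Row 6: 20 + 31 + 2 + 4 − 5 + 56 = 108, so its missing entry is 122 − 108 = 14.
Column 6: 27 + 15 + 19 + 28 + 14 + 22 = 125, so its missing entry is 122 − 125 = -3.
Row 5: 36 + 38 + 32 + 24 − 3 − 19 = 108, so its missing entry is 122 − 108 = 14.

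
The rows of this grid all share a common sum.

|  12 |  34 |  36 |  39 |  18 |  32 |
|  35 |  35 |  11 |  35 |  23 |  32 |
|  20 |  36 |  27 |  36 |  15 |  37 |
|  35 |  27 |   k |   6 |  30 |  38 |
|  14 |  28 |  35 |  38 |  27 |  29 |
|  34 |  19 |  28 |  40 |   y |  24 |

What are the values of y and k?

y = 26, k = 35

Row 3 sums to 171 and so does row 5; that's the common total.
In row 6 the known cells total 145, leaving 171 − 145 = 26.
In row 4 the known cells total 136, leaving 171 − 136 = 35.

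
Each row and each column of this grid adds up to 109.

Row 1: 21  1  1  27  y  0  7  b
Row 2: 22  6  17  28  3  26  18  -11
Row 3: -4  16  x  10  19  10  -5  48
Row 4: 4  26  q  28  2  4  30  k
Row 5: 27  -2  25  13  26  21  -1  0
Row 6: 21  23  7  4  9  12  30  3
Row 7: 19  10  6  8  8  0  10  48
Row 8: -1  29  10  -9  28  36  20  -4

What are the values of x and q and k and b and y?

x = 15, q = 28, k = -13, b = 38, y = 14

Column 5: 3 + 19 + 2 + 26 + 9 + 8 + 28 = 95, so its missing entry is 109 − 95 = 14.
Row 1: 21 + 1 + 1 + 27 + 14 + 0 + 7 = 71, so its missing entry is 109 − 71 = 38.
Column 8: 38 − 11 + 48 + 0 + 3 + 48 − 4 = 122, so its missing entry is 109 − 122 = -13.
Row 3: -4 + 16 + 10 + 19 + 10 − 5 + 48 = 94, so its missing entry is 109 − 94 = 15.
Row 4: 4 + 26 + 28 + 2 + 4 + 30 − 13 = 81, so its missing entry is 109 − 81 = 28.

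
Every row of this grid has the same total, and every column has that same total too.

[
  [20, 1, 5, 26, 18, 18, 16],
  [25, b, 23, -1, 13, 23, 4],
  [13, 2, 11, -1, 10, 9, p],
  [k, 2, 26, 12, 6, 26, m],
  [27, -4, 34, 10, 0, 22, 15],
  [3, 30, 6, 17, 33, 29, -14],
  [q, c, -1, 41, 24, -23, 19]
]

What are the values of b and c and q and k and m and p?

b = 17, c = 56, q = -12, k = 28, m = 4, p = 60

Rows 1 and 5 both sum to 104, so that's the common total.
The known cells in row 2 total 87, leaving 104 − 87 = 17 for the blank.
The known cells in column 2 total 48, leaving 104 − 48 = 56 for the blank.
The known cells in row 7 total 116, leaving 104 − 116 = -12 for the blank.
The known cells in column 1 total 76, leaving 104 − 76 = 28 for the blank.
The known cells in row 3 total 44, leaving 104 − 44 = 60 for the blank.
The known cells in row 4 total 100, leaving 104 − 100 = 4 for the blank.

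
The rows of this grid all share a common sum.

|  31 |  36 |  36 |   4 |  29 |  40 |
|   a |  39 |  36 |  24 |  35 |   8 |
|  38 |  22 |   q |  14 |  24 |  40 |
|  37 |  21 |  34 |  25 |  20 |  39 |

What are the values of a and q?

a = 34, q = 38

Row 1 sums to 176 and so does row 4; that's the common total.
In row 2 the known cells total 142, leaving 176 − 142 = 34.
In row 3 the known cells total 138, leaving 176 − 138 = 38.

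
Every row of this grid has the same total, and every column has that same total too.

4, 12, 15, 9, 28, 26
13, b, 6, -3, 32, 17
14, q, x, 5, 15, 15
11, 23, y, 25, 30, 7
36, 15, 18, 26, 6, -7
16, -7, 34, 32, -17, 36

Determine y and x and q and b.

Rows 1 and 5 both sum to 94, so that's the common total.
The known cells in row 2 total 65, leaving 94 − 65 = 29 for the blank.
The known cells in row 4 total 96, leaving 94 − 96 = -2 for the blank.
The known cells in column 2 total 72, leaving 94 − 72 = 22 for the blank.
The known cells in row 3 total 71, leaving 94 − 71 = 23 for the blank.

y = -2, x = 23, q = 22, b = 29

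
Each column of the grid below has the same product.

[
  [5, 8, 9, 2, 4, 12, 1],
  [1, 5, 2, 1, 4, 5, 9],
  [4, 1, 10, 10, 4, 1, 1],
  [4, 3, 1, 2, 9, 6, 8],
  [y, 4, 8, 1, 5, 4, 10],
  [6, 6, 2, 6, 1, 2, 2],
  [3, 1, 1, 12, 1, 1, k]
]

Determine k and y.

k = 2, y = 2

Columns 3 and 4 each multiply to 2880, so every column has product 2880.
Column 7: 1×9×1×8×10×2 = 1440, so the missing entry is 2880 ÷ 1440 = 2.
Column 1: 5×1×4×4×6×3 = 1440, so the missing entry is 2880 ÷ 1440 = 2.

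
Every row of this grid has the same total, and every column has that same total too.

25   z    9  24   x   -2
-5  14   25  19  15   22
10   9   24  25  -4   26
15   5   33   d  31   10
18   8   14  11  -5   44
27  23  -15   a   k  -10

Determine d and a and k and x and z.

Rows 2 and 3 both sum to 90, so that's the common total.
The known cells in column 2 total 59, leaving 90 − 59 = 31 for the blank.
The known cells in row 1 total 87, leaving 90 − 87 = 3 for the blank.
The known cells in column 5 total 40, leaving 90 − 40 = 50 for the blank.
The known cells in row 4 total 94, leaving 90 − 94 = -4 for the blank.
The known cells in row 6 total 75, leaving 90 − 75 = 15 for the blank.

d = -4, a = 15, k = 50, x = 3, z = 31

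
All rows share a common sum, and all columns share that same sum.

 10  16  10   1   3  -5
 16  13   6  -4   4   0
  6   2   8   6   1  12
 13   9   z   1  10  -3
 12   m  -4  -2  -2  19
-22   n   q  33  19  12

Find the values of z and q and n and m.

Rows 1 and 2 both sum to 35, so that's the common total.
Row 4: 13 + 9 + 1 + 10 − 3 = 30, so its missing entry is 35 − 30 = 5.
Row 5: 12 − 4 − 2 − 2 + 19 = 23, so its missing entry is 35 − 23 = 12.
Column 2: 16 + 13 + 2 + 9 + 12 = 52, so its missing entry is 35 − 52 = -17.
Row 6: -22 − 17 + 33 + 19 + 12 = 25, so its missing entry is 35 − 25 = 10.

z = 5, q = 10, n = -17, m = 12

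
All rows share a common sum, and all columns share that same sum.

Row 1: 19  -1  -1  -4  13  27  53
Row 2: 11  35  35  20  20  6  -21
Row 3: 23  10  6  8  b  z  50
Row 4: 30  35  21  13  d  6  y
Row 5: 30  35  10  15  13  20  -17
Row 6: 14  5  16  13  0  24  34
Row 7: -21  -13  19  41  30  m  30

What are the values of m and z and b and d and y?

Rows 1 and 2 both sum to 106, so that's the common total.
The known cells in row 7 total 86, leaving 106 − 86 = 20 for the blank.
The known cells in column 7 total 129, leaving 106 − 129 = -23 for the blank.
The known cells in row 4 total 82, leaving 106 − 82 = 24 for the blank.
The known cells in column 5 total 100, leaving 106 − 100 = 6 for the blank.
The known cells in row 3 total 103, leaving 106 − 103 = 3 for the blank.

m = 20, z = 3, b = 6, d = 24, y = -23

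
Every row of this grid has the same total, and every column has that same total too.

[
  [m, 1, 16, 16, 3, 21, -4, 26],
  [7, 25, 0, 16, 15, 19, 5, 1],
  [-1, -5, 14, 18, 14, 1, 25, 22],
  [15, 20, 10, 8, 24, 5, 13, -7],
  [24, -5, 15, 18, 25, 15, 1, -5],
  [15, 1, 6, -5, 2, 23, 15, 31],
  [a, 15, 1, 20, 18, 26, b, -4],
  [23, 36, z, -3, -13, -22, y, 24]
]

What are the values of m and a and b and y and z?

Rows 2 and 3 both sum to 88, so that's the common total.
Row 1 has 1 + 16 + 16 + 3 + 21 − 4 + 26 = 79; the blank must be 88 − 79 = 9.
Column 3 has 16 + 0 + 14 + 10 + 15 + 6 + 1 = 62; the blank must be 88 − 62 = 26.
Row 8 has 23 + 36 + 26 − 3 − 13 − 22 + 24 = 71; the blank must be 88 − 71 = 17.
Column 1 has 9 + 7 − 1 + 15 + 24 + 15 + 23 = 92; the blank must be 88 − 92 = -4.
Row 7 has -4 + 15 + 1 + 20 + 18 + 26 − 4 = 72; the blank must be 88 − 72 = 16.

m = 9, a = -4, b = 16, y = 17, z = 26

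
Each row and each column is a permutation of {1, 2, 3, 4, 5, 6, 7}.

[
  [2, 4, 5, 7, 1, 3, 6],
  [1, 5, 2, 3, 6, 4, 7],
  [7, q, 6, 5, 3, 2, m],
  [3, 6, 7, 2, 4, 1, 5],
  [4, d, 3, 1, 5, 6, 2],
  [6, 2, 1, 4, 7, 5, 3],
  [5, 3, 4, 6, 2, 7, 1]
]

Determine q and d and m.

At (row 3, col 7): column 7 already has {1, 2, 3, 5, 6, 7}, so the value is 4.
At (row 3, col 2): row 3 already has {2, 3, 4, 5, 6, 7}, so the value is 1.
Cell (5,2): row 5 already has {1, 2, 3, 4, 5, 6} → 7.

q = 1, d = 7, m = 4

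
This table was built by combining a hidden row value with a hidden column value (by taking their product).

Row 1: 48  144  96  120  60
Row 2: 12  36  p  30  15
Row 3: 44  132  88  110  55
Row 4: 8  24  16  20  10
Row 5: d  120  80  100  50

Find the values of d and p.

Each row is a constant multiple of every other row — this is a multiplication table with the headers hidden.
Row 5 is 100/120 = 5/6 times row 1, so its entry in column 1 is 48 × 5/6 = 40.
Row 2 is 30/120 = 1/4 times row 1, so its entry in column 3 is 96 × 1/4 = 24.

d = 40, p = 24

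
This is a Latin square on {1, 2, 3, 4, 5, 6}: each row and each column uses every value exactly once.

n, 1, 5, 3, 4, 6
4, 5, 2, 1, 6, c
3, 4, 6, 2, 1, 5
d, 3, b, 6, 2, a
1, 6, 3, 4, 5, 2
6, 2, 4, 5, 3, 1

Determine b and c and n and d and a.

Cell (2,6): row 2 already has {1, 2, 4, 5, 6} → 3.
At (row 1, col 1): row 1 already has {1, 3, 4, 5, 6}, so the value is 2.
For row 4, column 1: column 1 already has {1, 2, 3, 4, 6}; that leaves 5.
At (row 4, col 3): column 3 already has {2, 3, 4, 5, 6}, so the value is 1.
At (row 4, col 6): row 4 already has {1, 2, 3, 5, 6}, so the value is 4.

b = 1, c = 3, n = 2, d = 5, a = 4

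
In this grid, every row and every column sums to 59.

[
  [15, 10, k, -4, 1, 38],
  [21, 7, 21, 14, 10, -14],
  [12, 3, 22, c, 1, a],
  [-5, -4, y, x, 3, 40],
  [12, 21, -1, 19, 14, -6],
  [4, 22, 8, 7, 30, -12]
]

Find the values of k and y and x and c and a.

k = -1, y = 10, x = 15, c = 8, a = 13

Row 1: 15 + 10 − 4 + 1 + 38 = 60, so its missing entry is 59 − 60 = -1.
Column 3: -1 + 21 + 22 − 1 + 8 = 49, so its missing entry is 59 − 49 = 10.
Row 4: -5 − 4 + 10 + 3 + 40 = 44, so its missing entry is 59 − 44 = 15.
Column 4: -4 + 14 + 15 + 19 + 7 = 51, so its missing entry is 59 − 51 = 8.
Row 3: 12 + 3 + 22 + 8 + 1 = 46, so its missing entry is 59 − 46 = 13.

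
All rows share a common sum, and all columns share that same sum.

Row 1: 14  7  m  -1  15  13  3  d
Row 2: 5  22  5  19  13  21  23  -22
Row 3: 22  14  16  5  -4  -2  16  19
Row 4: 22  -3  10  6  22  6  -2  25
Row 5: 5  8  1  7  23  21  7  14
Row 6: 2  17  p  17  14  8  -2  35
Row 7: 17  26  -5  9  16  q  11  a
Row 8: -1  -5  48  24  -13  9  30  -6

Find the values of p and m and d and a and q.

Rows 2 and 3 both sum to 86, so that's the common total.
The known cells in column 6 total 76, leaving 86 − 76 = 10 for the blank.
The known cells in row 7 total 84, leaving 86 − 84 = 2 for the blank.
The known cells in column 8 total 67, leaving 86 − 67 = 19 for the blank.
The known cells in row 1 total 70, leaving 86 − 70 = 16 for the blank.
The known cells in row 6 total 91, leaving 86 − 91 = -5 for the blank.

p = -5, m = 16, d = 19, a = 2, q = 10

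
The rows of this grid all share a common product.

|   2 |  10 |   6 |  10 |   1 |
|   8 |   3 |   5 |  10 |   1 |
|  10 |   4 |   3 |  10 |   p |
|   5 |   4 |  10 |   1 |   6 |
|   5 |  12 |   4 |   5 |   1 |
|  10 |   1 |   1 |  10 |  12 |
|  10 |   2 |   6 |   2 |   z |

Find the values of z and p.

z = 5, p = 1

Rows 1 and 4 each multiply to 1200, so every row has product 1200.
Row 7: 10×2×6×2 = 240, so the missing entry is 1200 ÷ 240 = 5.
Row 3: 10×4×3×10 = 1200, so the missing entry is 1200 ÷ 1200 = 1.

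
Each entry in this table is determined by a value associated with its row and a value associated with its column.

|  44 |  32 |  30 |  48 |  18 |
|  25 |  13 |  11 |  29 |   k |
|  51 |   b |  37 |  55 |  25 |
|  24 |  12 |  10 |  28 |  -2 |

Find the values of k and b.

The difference between any two rows is the same in every column — this is an addition table with the headers hidden.
Row 2 minus row 1 is 11 − 30 = -19, so its entry in column 5 is 18 + (-19) = -1.
Row 3 minus row 1 is 37 − 30 = 7, so its entry in column 2 is 32 + 7 = 39.

k = -1, b = 39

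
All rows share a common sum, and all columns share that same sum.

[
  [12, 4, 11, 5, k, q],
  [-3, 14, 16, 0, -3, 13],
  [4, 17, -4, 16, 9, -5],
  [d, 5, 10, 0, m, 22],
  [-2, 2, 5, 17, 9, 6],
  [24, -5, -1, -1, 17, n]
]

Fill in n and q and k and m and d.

n = 3, q = -2, k = 7, m = -2, d = 2

Rows 2 and 3 both sum to 37, so that's the common total.
The known cells in row 6 total 34, leaving 37 − 34 = 3 for the blank.
The known cells in column 1 total 35, leaving 37 − 35 = 2 for the blank.
The known cells in row 4 total 39, leaving 37 − 39 = -2 for the blank.
The known cells in column 5 total 30, leaving 37 − 30 = 7 for the blank.
The known cells in row 1 total 39, leaving 37 − 39 = -2 for the blank.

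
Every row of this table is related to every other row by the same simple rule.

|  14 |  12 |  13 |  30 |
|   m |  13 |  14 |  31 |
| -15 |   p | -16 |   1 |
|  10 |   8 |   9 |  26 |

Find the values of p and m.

p = -17, m = 15

The difference between any two rows is the same in every column — this is an addition table with the headers hidden.
Row 3 minus row 1 is -16 − 13 = -29, so its entry in column 2 is 12 + (-29) = -17.
Row 2 minus row 1 is 14 − 13 = 1, so its entry in column 1 is 14 + 1 = 15.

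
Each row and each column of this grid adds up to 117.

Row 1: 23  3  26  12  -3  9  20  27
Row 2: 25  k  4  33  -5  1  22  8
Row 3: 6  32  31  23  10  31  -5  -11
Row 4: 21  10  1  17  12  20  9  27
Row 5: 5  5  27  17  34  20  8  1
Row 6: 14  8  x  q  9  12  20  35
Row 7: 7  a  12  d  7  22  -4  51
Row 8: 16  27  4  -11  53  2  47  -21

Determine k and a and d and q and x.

The known cells in row 2 total 88, leaving 117 − 88 = 29 for the blank.
The known cells in column 2 total 114, leaving 117 − 114 = 3 for the blank.
The known cells in row 7 total 98, leaving 117 − 98 = 19 for the blank.
The known cells in column 4 total 110, leaving 117 − 110 = 7 for the blank.
The known cells in row 6 total 105, leaving 117 − 105 = 12 for the blank.

k = 29, a = 3, d = 19, q = 7, x = 12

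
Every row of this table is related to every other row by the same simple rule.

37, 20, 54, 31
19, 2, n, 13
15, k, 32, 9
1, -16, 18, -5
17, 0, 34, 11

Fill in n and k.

The difference between any two rows is the same in every column — this is an addition table with the headers hidden.
Row 2 minus row 1 is 13 − 31 = -18, so its entry in column 3 is 54 + (-18) = 36.
Row 3 minus row 1 is 9 − 31 = -22, so its entry in column 2 is 20 + (-22) = -2.

n = 36, k = -2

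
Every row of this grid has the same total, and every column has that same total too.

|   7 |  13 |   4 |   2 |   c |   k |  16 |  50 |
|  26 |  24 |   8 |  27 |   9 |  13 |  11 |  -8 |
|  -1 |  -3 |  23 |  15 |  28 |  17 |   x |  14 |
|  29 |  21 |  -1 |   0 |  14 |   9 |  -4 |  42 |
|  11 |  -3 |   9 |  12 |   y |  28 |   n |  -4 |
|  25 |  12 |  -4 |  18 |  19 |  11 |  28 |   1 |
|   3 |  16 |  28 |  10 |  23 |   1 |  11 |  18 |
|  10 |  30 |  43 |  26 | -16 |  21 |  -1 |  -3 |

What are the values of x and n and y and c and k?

Rows 2 and 4 both sum to 110, so that's the common total.
The known cells in row 3 total 93, leaving 110 − 93 = 17 for the blank.
The known cells in column 7 total 78, leaving 110 − 78 = 32 for the blank.
The known cells in row 5 total 85, leaving 110 − 85 = 25 for the blank.
The known cells in column 5 total 102, leaving 110 − 102 = 8 for the blank.
The known cells in row 1 total 100, leaving 110 − 100 = 10 for the blank.

x = 17, n = 32, y = 25, c = 8, k = 10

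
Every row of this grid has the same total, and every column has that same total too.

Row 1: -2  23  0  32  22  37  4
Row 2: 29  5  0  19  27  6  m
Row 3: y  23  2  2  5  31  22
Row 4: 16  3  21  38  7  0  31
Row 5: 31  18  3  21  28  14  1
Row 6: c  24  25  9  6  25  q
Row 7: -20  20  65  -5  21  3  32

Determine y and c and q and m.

Rows 1 and 4 both sum to 116, so that's the common total.
The known cells in row 2 total 86, leaving 116 − 86 = 30 for the blank.
The known cells in row 3 total 85, leaving 116 − 85 = 31 for the blank.
The known cells in column 1 total 85, leaving 116 − 85 = 31 for the blank.
The known cells in row 6 total 120, leaving 116 − 120 = -4 for the blank.

y = 31, c = 31, q = -4, m = 30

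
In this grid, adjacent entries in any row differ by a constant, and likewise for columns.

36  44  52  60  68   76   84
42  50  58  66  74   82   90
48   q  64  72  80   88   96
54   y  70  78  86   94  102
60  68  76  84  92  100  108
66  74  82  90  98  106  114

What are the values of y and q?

Along each row the entries change by 8 per step; down each column they change by 6.
Row 4: from 54 at column 1, stepping by 8 to column 2 gives 62.
Row 3: from 48 at column 1, stepping by 8 to column 2 gives 56.

y = 62, q = 56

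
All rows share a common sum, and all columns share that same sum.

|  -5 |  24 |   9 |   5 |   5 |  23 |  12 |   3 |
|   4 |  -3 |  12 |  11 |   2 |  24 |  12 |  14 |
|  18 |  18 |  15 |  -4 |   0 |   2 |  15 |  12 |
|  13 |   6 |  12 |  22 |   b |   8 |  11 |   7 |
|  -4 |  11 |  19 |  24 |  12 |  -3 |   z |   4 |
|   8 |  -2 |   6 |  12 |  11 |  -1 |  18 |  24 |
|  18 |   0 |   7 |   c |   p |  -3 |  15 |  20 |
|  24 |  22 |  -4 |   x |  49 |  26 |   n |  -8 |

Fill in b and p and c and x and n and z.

b = -3, p = 0, c = 19, x = -13, n = -20, z = 13

Rows 1 and 2 both sum to 76, so that's the common total.
Row 4: 13 + 6 + 12 + 22 + 8 + 11 + 7 = 79, so its missing entry is 76 − 79 = -3.
Row 5: -4 + 11 + 19 + 24 + 12 − 3 + 4 = 63, so its missing entry is 76 − 63 = 13.
Column 5: 5 + 2 + 0 − 3 + 12 + 11 + 49 = 76, so its missing entry is 76 − 76 = 0.
Column 7: 12 + 12 + 15 + 11 + 13 + 18 + 15 = 96, so its missing entry is 76 − 96 = -20.
Row 8: 24 + 22 − 4 + 49 + 26 − 20 − 8 = 89, so its missing entry is 76 − 89 = -13.
Row 7: 18 + 0 + 7 + 0 − 3 + 15 + 20 = 57, so its missing entry is 76 − 57 = 19.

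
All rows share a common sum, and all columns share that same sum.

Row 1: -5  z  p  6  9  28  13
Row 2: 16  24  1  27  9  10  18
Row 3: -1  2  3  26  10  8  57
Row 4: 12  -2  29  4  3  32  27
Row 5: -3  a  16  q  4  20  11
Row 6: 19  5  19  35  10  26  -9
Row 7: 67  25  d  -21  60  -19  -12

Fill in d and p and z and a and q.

d = 5, p = 32, z = 22, a = 29, q = 28

Rows 2 and 3 both sum to 105, so that's the common total.
Row 7 has 67 + 25 − 21 + 60 − 19 − 12 = 100; the blank must be 105 − 100 = 5.
Column 4 has 6 + 27 + 26 + 4 + 35 − 21 = 77; the blank must be 105 − 77 = 28.
Column 3 has 1 + 3 + 29 + 16 + 19 + 5 = 73; the blank must be 105 − 73 = 32.
Row 1 has -5 + 32 + 6 + 9 + 28 + 13 = 83; the blank must be 105 − 83 = 22.
Row 5 has -3 + 16 + 28 + 4 + 20 + 11 = 76; the blank must be 105 − 76 = 29.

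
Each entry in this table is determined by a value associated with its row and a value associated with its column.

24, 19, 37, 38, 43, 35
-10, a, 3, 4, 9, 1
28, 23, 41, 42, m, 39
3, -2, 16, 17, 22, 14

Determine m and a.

m = 47, a = -15

The difference between any two rows is the same in every column — this is an addition table with the headers hidden.
Row 3 minus row 1 is 42 − 38 = 4, so its entry in column 5 is 43 + 4 = 47.
Row 2 minus row 1 is 4 − 38 = -34, so its entry in column 2 is 19 + (-34) = -15.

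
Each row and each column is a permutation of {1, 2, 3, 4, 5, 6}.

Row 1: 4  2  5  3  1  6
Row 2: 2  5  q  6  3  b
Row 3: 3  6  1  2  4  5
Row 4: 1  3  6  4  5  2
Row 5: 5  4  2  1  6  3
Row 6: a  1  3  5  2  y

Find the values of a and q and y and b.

Cell (2,3): column 3 already has {1, 2, 3, 5, 6} → 4.
For row 2, column 6: row 2 already has {2, 3, 4, 5, 6}; that leaves 1.
Cell (6,1): column 1 already has {1, 2, 3, 4, 5} → 6.
Cell (6,6): row 6 already has {1, 2, 3, 5, 6} → 4.

a = 6, q = 4, y = 4, b = 1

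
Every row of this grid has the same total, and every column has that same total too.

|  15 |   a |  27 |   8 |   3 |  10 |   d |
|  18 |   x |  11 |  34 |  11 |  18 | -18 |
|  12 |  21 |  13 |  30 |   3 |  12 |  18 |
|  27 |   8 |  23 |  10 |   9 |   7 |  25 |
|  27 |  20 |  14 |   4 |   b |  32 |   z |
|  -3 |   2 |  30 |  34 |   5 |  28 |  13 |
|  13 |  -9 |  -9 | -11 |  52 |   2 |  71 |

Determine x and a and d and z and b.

Rows 3 and 4 both sum to 109, so that's the common total.
Column 5: 3 + 11 + 3 + 9 + 5 + 52 = 83, so its missing entry is 109 − 83 = 26.
Row 2: 18 + 11 + 34 + 11 + 18 − 18 = 74, so its missing entry is 109 − 74 = 35.
Column 2: 35 + 21 + 8 + 20 + 2 − 9 = 77, so its missing entry is 109 − 77 = 32.
Row 5: 27 + 20 + 14 + 4 + 26 + 32 = 123, so its missing entry is 109 − 123 = -14.
Row 1: 15 + 32 + 27 + 8 + 3 + 10 = 95, so its missing entry is 109 − 95 = 14.

x = 35, a = 32, d = 14, z = -14, b = 26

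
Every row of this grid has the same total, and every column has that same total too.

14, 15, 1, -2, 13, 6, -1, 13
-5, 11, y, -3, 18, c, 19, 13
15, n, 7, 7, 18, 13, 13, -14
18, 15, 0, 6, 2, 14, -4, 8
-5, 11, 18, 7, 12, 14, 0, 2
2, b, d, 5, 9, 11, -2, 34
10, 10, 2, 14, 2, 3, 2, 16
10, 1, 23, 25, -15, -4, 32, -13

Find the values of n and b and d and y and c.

n = 0, b = -4, d = 4, y = 4, c = 2

Rows 1 and 4 both sum to 59, so that's the common total.
Row 3: 15 + 7 + 7 + 18 + 13 + 13 − 14 = 59, so its missing entry is 59 − 59 = 0.
Column 6: 6 + 13 + 14 + 14 + 11 + 3 − 4 = 57, so its missing entry is 59 − 57 = 2.
Row 2: -5 + 11 − 3 + 18 + 2 + 19 + 13 = 55, so its missing entry is 59 − 55 = 4.
Column 2: 15 + 11 + 0 + 15 + 11 + 10 + 1 = 63, so its missing entry is 59 − 63 = -4.
Row 6: 2 − 4 + 5 + 9 + 11 − 2 + 34 = 55, so its missing entry is 59 − 55 = 4.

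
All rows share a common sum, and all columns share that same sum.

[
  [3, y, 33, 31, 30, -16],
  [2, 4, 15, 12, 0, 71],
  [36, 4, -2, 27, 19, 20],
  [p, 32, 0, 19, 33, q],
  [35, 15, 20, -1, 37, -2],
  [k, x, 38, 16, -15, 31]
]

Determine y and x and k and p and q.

y = 23, x = 26, k = 8, p = 20, q = 0

Rows 2 and 3 both sum to 104, so that's the common total.
Row 1: 3 + 33 + 31 + 30 − 16 = 81, so its missing entry is 104 − 81 = 23.
Column 2: 23 + 4 + 4 + 32 + 15 = 78, so its missing entry is 104 − 78 = 26.
Row 6: 26 + 38 + 16 − 15 + 31 = 96, so its missing entry is 104 − 96 = 8.
Column 1: 3 + 2 + 36 + 35 + 8 = 84, so its missing entry is 104 − 84 = 20.
Row 4: 20 + 32 + 0 + 19 + 33 = 104, so its missing entry is 104 − 104 = 0.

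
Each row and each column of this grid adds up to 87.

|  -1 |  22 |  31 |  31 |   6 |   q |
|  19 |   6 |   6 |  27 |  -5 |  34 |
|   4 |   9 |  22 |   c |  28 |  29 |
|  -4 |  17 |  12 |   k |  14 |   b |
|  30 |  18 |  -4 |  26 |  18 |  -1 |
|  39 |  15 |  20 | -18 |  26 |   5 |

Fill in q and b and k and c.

The known cells in row 3 total 92, leaving 87 − 92 = -5 for the blank.
The known cells in column 4 total 61, leaving 87 − 61 = 26 for the blank.
The known cells in row 4 total 65, leaving 87 − 65 = 22 for the blank.
The known cells in row 1 total 89, leaving 87 − 89 = -2 for the blank.

q = -2, b = 22, k = 26, c = -5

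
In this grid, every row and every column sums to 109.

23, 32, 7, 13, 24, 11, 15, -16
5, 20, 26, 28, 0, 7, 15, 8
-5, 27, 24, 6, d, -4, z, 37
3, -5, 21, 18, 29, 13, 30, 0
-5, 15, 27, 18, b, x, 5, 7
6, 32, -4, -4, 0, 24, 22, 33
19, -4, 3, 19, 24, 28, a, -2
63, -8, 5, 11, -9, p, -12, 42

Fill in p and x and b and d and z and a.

Row 7 has 19 − 4 + 3 + 19 + 24 + 28 − 2 = 87; the blank must be 109 − 87 = 22.
Column 7 has 15 + 15 + 30 + 5 + 22 + 22 − 12 = 97; the blank must be 109 − 97 = 12.
Row 3 has -5 + 27 + 24 + 6 − 4 + 12 + 37 = 97; the blank must be 109 − 97 = 12.
Column 5 has 24 + 0 + 12 + 29 + 0 + 24 − 9 = 80; the blank must be 109 − 80 = 29.
Row 5 has -5 + 15 + 27 + 18 + 29 + 5 + 7 = 96; the blank must be 109 − 96 = 13.
Row 8 has 63 − 8 + 5 + 11 − 9 − 12 + 42 = 92; the blank must be 109 − 92 = 17.

p = 17, x = 13, b = 29, d = 12, z = 12, a = 22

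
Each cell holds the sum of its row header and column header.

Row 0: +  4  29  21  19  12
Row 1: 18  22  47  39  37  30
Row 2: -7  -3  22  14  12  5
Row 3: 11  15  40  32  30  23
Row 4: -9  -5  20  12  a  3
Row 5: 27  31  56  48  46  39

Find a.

-9 + 19 = 10.

10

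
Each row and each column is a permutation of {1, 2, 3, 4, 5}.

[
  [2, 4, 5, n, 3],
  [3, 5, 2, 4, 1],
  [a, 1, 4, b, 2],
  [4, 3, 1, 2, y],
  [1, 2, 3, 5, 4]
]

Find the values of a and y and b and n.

a = 5, y = 5, b = 3, n = 1

For row 1, column 4: row 1 already has {2, 3, 4, 5}; that leaves 1.
At (row 3, col 4): column 4 already has {1, 2, 4, 5}, so the value is 3.
For row 3, column 1: row 3 already has {1, 2, 3, 4}; that leaves 5.
For row 4, column 5: row 4 already has {1, 2, 3, 4}; that leaves 5.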